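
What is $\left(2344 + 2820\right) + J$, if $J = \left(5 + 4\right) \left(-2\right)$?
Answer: $5146$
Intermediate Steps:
$J = -18$ ($J = 9 \left(-2\right) = -18$)
$\left(2344 + 2820\right) + J = \left(2344 + 2820\right) - 18 = 5164 - 18 = 5146$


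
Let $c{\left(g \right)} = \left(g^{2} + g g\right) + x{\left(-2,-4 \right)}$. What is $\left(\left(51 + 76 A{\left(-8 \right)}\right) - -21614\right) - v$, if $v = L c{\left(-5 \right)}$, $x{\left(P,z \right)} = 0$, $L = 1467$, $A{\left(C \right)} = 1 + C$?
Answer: $-52217$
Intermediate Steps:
$c{\left(g \right)} = 2 g^{2}$ ($c{\left(g \right)} = \left(g^{2} + g g\right) + 0 = \left(g^{2} + g^{2}\right) + 0 = 2 g^{2} + 0 = 2 g^{2}$)
$v = 73350$ ($v = 1467 \cdot 2 \left(-5\right)^{2} = 1467 \cdot 2 \cdot 25 = 1467 \cdot 50 = 73350$)
$\left(\left(51 + 76 A{\left(-8 \right)}\right) - -21614\right) - v = \left(\left(51 + 76 \left(1 - 8\right)\right) - -21614\right) - 73350 = \left(\left(51 + 76 \left(-7\right)\right) + 21614\right) - 73350 = \left(\left(51 - 532\right) + 21614\right) - 73350 = \left(-481 + 21614\right) - 73350 = 21133 - 73350 = -52217$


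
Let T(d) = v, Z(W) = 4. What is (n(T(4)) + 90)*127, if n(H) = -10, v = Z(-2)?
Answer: 10160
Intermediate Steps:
v = 4
T(d) = 4
(n(T(4)) + 90)*127 = (-10 + 90)*127 = 80*127 = 10160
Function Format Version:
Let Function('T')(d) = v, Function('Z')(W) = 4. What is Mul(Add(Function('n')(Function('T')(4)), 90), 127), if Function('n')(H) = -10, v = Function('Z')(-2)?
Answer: 10160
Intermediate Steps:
v = 4
Function('T')(d) = 4
Mul(Add(Function('n')(Function('T')(4)), 90), 127) = Mul(Add(-10, 90), 127) = Mul(80, 127) = 10160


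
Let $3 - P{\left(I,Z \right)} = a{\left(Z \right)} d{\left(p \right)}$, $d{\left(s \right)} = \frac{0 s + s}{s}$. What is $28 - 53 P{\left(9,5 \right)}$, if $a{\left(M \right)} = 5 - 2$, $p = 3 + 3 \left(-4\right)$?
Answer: $28$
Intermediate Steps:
$p = -9$ ($p = 3 - 12 = -9$)
$d{\left(s \right)} = 1$ ($d{\left(s \right)} = \frac{0 + s}{s} = \frac{s}{s} = 1$)
$a{\left(M \right)} = 3$
$P{\left(I,Z \right)} = 0$ ($P{\left(I,Z \right)} = 3 - 3 \cdot 1 = 3 - 3 = 0$)
$28 - 53 P{\left(9,5 \right)} = 28 - 0 = 28 + 0 = 28$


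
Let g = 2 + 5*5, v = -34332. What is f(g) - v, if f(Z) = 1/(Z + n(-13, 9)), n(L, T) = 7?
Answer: 1167289/34 ≈ 34332.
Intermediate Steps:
g = 27 (g = 2 + 25 = 27)
f(Z) = 1/(7 + Z) (f(Z) = 1/(Z + 7) = 1/(7 + Z))
f(g) - v = 1/(7 + 27) - 1*(-34332) = 1/34 + 34332 = 1167289/34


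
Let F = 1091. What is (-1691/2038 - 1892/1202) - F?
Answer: -1339242497/1224838 ≈ -1093.4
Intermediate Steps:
(-1691/2038 - 1892/1202) - F = (-1691/2038 - 1892/1202) - 1*1091 = (-1691*1/2038 - 1892*1/1202) - 1091 = (-1691/2038 - 946/601) - 1091 = -2944239/1224838 - 1091 = -1339242497/1224838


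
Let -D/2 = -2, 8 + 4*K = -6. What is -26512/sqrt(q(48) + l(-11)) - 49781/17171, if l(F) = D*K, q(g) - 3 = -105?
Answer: -49781/17171 + 13256*I*sqrt(29)/29 ≈ -2.8991 + 2461.6*I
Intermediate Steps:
K = -7/2 (K = -2 + (1/4)*(-6) = -2 - 3/2 = -7/2 ≈ -3.5000)
q(g) = -102 (q(g) = 3 - 105 = -102)
D = 4 (D = -2*(-2) = 4)
l(F) = -14 (l(F) = 4*(-7/2) = -14)
-26512/sqrt(q(48) + l(-11)) - 49781/17171 = -26512/sqrt(-102 - 14) - 49781/17171 = -26512*(-I*sqrt(29)/58) - 49781*1/17171 = -26512*(-I*sqrt(29)/58) - 49781/17171 = -(-13256)*I*sqrt(29)/29 - 49781/17171 = 13256*I*sqrt(29)/29 - 49781/17171 = -49781/17171 + 13256*I*sqrt(29)/29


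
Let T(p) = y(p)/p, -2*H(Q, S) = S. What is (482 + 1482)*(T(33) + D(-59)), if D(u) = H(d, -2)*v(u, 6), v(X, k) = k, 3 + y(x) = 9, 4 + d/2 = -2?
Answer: 133552/11 ≈ 12141.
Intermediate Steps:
d = -12 (d = -8 + 2*(-2) = -8 - 4 = -12)
H(Q, S) = -S/2
y(x) = 6 (y(x) = -3 + 9 = 6)
T(p) = 6/p
D(u) = 6 (D(u) = -1/2*(-2)*6 = 1*6 = 6)
(482 + 1482)*(T(33) + D(-59)) = (482 + 1482)*(6/33 + 6) = 1964*(6*(1/33) + 6) = 1964*(2/11 + 6) = 1964*(68/11) = 133552/11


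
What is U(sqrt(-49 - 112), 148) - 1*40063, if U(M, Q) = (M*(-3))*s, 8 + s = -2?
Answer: -40063 + 30*I*sqrt(161) ≈ -40063.0 + 380.66*I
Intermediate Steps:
s = -10 (s = -8 - 2 = -10)
U(M, Q) = 30*M (U(M, Q) = (M*(-3))*(-10) = -3*M*(-10) = 30*M)
U(sqrt(-49 - 112), 148) - 1*40063 = 30*sqrt(-49 - 112) - 1*40063 = 30*sqrt(-161) - 40063 = 30*(I*sqrt(161)) - 40063 = 30*I*sqrt(161) - 40063 = -40063 + 30*I*sqrt(161)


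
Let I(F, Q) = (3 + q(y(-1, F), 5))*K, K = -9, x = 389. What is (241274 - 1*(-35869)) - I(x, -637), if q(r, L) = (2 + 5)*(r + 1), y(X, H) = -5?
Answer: 276918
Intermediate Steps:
q(r, L) = 7 + 7*r (q(r, L) = 7*(1 + r) = 7 + 7*r)
I(F, Q) = 225 (I(F, Q) = (3 + (7 + 7*(-5)))*(-9) = (3 + (7 - 35))*(-9) = (3 - 28)*(-9) = -25*(-9) = 225)
(241274 - 1*(-35869)) - I(x, -637) = (241274 - 1*(-35869)) - 1*225 = (241274 + 35869) - 225 = 277143 - 225 = 276918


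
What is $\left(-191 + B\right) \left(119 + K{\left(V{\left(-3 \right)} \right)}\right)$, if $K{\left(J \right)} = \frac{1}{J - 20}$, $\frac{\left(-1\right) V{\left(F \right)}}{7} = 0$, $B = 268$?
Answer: $\frac{183183}{20} \approx 9159.2$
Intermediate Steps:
$V{\left(F \right)} = 0$ ($V{\left(F \right)} = \left(-7\right) 0 = 0$)
$K{\left(J \right)} = \frac{1}{-20 + J}$
$\left(-191 + B\right) \left(119 + K{\left(V{\left(-3 \right)} \right)}\right) = \left(-191 + 268\right) \left(119 + \frac{1}{-20 + 0}\right) = 77 \left(119 + \frac{1}{-20}\right) = 77 \left(119 - \frac{1}{20}\right) = 77 \cdot \frac{2379}{20} = \frac{183183}{20}$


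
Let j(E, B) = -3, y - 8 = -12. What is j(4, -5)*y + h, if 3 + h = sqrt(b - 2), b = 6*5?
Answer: 9 + 2*sqrt(7) ≈ 14.292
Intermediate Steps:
y = -4 (y = 8 - 12 = -4)
b = 30
h = -3 + 2*sqrt(7) (h = -3 + sqrt(30 - 2) = -3 + sqrt(28) = -3 + 2*sqrt(7) ≈ 2.2915)
j(4, -5)*y + h = -3*(-4) + (-3 + 2*sqrt(7)) = 12 + (-3 + 2*sqrt(7)) = 9 + 2*sqrt(7)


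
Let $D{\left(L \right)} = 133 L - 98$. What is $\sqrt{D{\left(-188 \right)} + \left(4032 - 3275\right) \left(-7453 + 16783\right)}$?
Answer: $2 \sqrt{1759427} \approx 2652.9$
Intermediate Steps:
$D{\left(L \right)} = -98 + 133 L$
$\sqrt{D{\left(-188 \right)} + \left(4032 - 3275\right) \left(-7453 + 16783\right)} = \sqrt{\left(-98 + 133 \left(-188\right)\right) + \left(4032 - 3275\right) \left(-7453 + 16783\right)} = \sqrt{\left(-98 - 25004\right) + 757 \cdot 9330} = \sqrt{-25102 + 7062810} = \sqrt{7037708} = 2 \sqrt{1759427}$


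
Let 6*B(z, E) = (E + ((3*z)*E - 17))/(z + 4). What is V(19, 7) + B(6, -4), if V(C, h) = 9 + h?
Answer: 289/20 ≈ 14.450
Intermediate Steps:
B(z, E) = (-17 + E + 3*E*z)/(6*(4 + z)) (B(z, E) = ((E + ((3*z)*E - 17))/(z + 4))/6 = ((E + (3*E*z - 17))/(4 + z))/6 = ((E + (-17 + 3*E*z))/(4 + z))/6 = ((-17 + E + 3*E*z)/(4 + z))/6 = (-17 + E + 3*E*z)/(6*(4 + z)))
V(19, 7) + B(6, -4) = (9 + 7) + (-17 - 4 + 3*(-4)*6)/(6*(4 + 6)) = 16 + (⅙)*(-17 - 4 - 72)/10 = 16 + (⅙)*(⅒)*(-93) = 16 - 31/20 = 289/20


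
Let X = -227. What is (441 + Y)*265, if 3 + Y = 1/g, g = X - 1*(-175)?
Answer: 6035375/52 ≈ 1.1606e+5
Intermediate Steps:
g = -52 (g = -227 - 1*(-175) = -227 + 175 = -52)
Y = -157/52 (Y = -3 + 1/(-52) = -3 - 1/52 = -157/52 ≈ -3.0192)
(441 + Y)*265 = (441 - 157/52)*265 = (22775/52)*265 = 6035375/52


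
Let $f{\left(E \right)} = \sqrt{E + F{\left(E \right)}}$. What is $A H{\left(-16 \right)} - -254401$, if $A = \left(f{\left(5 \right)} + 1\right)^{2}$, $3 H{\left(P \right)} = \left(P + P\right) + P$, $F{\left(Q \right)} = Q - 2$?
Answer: $254257 - 64 \sqrt{2} \approx 2.5417 \cdot 10^{5}$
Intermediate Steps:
$F{\left(Q \right)} = -2 + Q$
$H{\left(P \right)} = P$ ($H{\left(P \right)} = \frac{\left(P + P\right) + P}{3} = \frac{2 P + P}{3} = \frac{3 P}{3} = P$)
$f{\left(E \right)} = \sqrt{-2 + 2 E}$ ($f{\left(E \right)} = \sqrt{E + \left(-2 + E\right)} = \sqrt{-2 + 2 E}$)
$A = \left(1 + 2 \sqrt{2}\right)^{2}$ ($A = \left(\sqrt{-2 + 2 \cdot 5} + 1\right)^{2} = \left(\sqrt{-2 + 10} + 1\right)^{2} = \left(\sqrt{8} + 1\right)^{2} = \left(2 \sqrt{2} + 1\right)^{2} = \left(1 + 2 \sqrt{2}\right)^{2} \approx 14.657$)
$A H{\left(-16 \right)} - -254401 = \left(9 + 4 \sqrt{2}\right) \left(-16\right) - -254401 = \left(-144 - 64 \sqrt{2}\right) + 254401 = 254257 - 64 \sqrt{2}$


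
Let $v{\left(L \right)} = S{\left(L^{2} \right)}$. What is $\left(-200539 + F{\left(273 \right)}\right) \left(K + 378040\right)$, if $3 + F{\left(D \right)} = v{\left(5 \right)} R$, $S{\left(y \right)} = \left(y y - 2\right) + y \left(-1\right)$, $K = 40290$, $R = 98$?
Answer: $-59376923540$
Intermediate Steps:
$S{\left(y \right)} = -2 + y^{2} - y$ ($S{\left(y \right)} = \left(y^{2} - 2\right) - y = \left(-2 + y^{2}\right) - y = -2 + y^{2} - y$)
$v{\left(L \right)} = -2 + L^{4} - L^{2}$ ($v{\left(L \right)} = -2 + \left(L^{2}\right)^{2} - L^{2} = -2 + L^{4} - L^{2}$)
$F{\left(D \right)} = 58601$ ($F{\left(D \right)} = -3 + \left(-2 + 5^{4} - 5^{2}\right) 98 = -3 + \left(-2 + 625 - 25\right) 98 = -3 + 598 \cdot 98 = -3 + 58604 = 58601$)
$\left(-200539 + F{\left(273 \right)}\right) \left(K + 378040\right) = \left(-200539 + 58601\right) \left(40290 + 378040\right) = \left(-141938\right) 418330 = -59376923540$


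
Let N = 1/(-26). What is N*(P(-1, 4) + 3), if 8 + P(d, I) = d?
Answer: 3/13 ≈ 0.23077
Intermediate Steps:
P(d, I) = -8 + d
N = -1/26 ≈ -0.038462
N*(P(-1, 4) + 3) = -((-8 - 1) + 3)/26 = -(-9 + 3)/26 = -1/26*(-6) = 3/13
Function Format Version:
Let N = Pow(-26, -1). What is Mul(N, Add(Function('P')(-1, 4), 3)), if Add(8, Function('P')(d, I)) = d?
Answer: Rational(3, 13) ≈ 0.23077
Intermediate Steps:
Function('P')(d, I) = Add(-8, d)
N = Rational(-1, 26) ≈ -0.038462
Mul(N, Add(Function('P')(-1, 4), 3)) = Mul(Rational(-1, 26), Add(Add(-8, -1), 3)) = Mul(Rational(-1, 26), Add(-9, 3)) = Mul(Rational(-1, 26), -6) = Rational(3, 13)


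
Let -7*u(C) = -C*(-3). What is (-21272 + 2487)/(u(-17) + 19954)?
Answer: -131495/139729 ≈ -0.94107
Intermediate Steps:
u(C) = -3*C/7 (u(C) = -(-C)*(-3)/7 = -3*C/7)
(-21272 + 2487)/(u(-17) + 19954) = (-21272 + 2487)/(-3/7*(-17) + 19954) = -18785/(51/7 + 19954) = -18785/139729/7 = -18785*7/139729 = -131495/139729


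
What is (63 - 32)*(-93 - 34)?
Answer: -3937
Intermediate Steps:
(63 - 32)*(-93 - 34) = 31*(-127) = -3937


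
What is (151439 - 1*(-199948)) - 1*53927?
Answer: 297460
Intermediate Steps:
(151439 - 1*(-199948)) - 1*53927 = (151439 + 199948) - 53927 = 351387 - 53927 = 297460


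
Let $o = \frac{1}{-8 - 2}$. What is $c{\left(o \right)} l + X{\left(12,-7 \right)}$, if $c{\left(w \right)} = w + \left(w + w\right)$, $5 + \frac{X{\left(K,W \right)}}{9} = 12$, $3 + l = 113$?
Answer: $30$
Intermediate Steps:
$l = 110$ ($l = -3 + 113 = 110$)
$X{\left(K,W \right)} = 63$ ($X{\left(K,W \right)} = -45 + 9 \cdot 12 = -45 + 108 = 63$)
$o = - \frac{1}{10}$ ($o = \frac{1}{-10} = - \frac{1}{10} \approx -0.1$)
$c{\left(w \right)} = 3 w$ ($c{\left(w \right)} = w + 2 w = 3 w$)
$c{\left(o \right)} l + X{\left(12,-7 \right)} = 3 \left(- \frac{1}{10}\right) 110 + 63 = \left(- \frac{3}{10}\right) 110 + 63 = -33 + 63 = 30$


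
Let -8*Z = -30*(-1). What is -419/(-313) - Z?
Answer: 6371/1252 ≈ 5.0887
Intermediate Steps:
Z = -15/4 (Z = -(-15)*(-1)/4 = -1/8*30 = -15/4 ≈ -3.7500)
-419/(-313) - Z = -419/(-313) - 1*(-15/4) = -419*(-1/313) + 15/4 = 419/313 + 15/4 = 6371/1252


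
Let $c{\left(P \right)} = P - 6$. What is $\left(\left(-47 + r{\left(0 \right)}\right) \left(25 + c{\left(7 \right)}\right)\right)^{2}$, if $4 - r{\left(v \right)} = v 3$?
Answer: $1249924$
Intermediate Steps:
$r{\left(v \right)} = 4 - 3 v$ ($r{\left(v \right)} = 4 - v 3 = 4 - 3 v$)
$c{\left(P \right)} = -6 + P$ ($c{\left(P \right)} = P - 6 = -6 + P$)
$\left(\left(-47 + r{\left(0 \right)}\right) \left(25 + c{\left(7 \right)}\right)\right)^{2} = \left(\left(-47 + \left(4 - 0\right)\right) \left(25 + \left(-6 + 7\right)\right)\right)^{2} = \left(\left(-47 + \left(4 + 0\right)\right) \left(25 + 1\right)\right)^{2} = \left(\left(-47 + 4\right) 26\right)^{2} = \left(\left(-43\right) 26\right)^{2} = \left(-1118\right)^{2} = 1249924$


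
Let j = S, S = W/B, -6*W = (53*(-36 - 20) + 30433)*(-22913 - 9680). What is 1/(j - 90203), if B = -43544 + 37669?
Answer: -2350/271654833 ≈ -8.6507e-6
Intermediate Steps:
B = -5875
W = 298388915/2 (W = -(53*(-36 - 20) + 30433)*(-22913 - 9680)/6 = -(53*(-56) + 30433)*(-32593)/6 = -(-2968 + 30433)*(-32593)/6 = -9155*(-32593)/2 = -⅙*(-895166745) = 298388915/2 ≈ 1.4919e+8)
S = -59677783/2350 (S = (298388915/2)/(-5875) = (298388915/2)*(-1/5875) = -59677783/2350 ≈ -25395.)
j = -59677783/2350 ≈ -25395.
1/(j - 90203) = 1/(-59677783/2350 - 90203) = 1/(-271654833/2350) = -2350/271654833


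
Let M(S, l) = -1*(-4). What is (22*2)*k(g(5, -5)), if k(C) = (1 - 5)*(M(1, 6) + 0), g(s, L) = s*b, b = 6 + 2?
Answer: -704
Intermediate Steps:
b = 8
M(S, l) = 4
g(s, L) = 8*s (g(s, L) = s*8 = 8*s)
k(C) = -16 (k(C) = (1 - 5)*(4 + 0) = -4*4 = -16)
(22*2)*k(g(5, -5)) = (22*2)*(-16) = 44*(-16) = -704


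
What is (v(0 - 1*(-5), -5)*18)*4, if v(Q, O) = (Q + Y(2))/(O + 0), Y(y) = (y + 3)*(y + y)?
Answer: -360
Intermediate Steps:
Y(y) = 2*y*(3 + y) (Y(y) = (3 + y)*(2*y) = 2*y*(3 + y))
v(Q, O) = (20 + Q)/O (v(Q, O) = (Q + 2*2*(3 + 2))/(O + 0) = (Q + 2*2*5)/O = (Q + 20)/O = (20 + Q)/O)
(v(0 - 1*(-5), -5)*18)*4 = (((20 + (0 - 1*(-5)))/(-5))*18)*4 = (-(20 + (0 + 5))/5*18)*4 = (-(20 + 5)/5*18)*4 = (-1/5*25*18)*4 = -5*18*4 = -90*4 = -360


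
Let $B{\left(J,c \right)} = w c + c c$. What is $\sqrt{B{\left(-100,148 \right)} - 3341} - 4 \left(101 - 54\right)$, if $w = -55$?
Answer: $-188 + \sqrt{10423} \approx -85.907$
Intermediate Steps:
$B{\left(J,c \right)} = c^{2} - 55 c$ ($B{\left(J,c \right)} = - 55 c + c c = - 55 c + c^{2} = c^{2} - 55 c$)
$\sqrt{B{\left(-100,148 \right)} - 3341} - 4 \left(101 - 54\right) = \sqrt{148 \left(-55 + 148\right) - 3341} - 4 \left(101 - 54\right) = \sqrt{148 \cdot 93 - 3341} - 188 = \sqrt{13764 - 3341} - 188 = \sqrt{10423} - 188 = -188 + \sqrt{10423}$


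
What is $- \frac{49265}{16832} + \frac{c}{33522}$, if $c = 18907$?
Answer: $- \frac{18016469}{7624896} \approx -2.3628$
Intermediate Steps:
$- \frac{49265}{16832} + \frac{c}{33522} = - \frac{49265}{16832} + \frac{18907}{33522} = \left(-49265\right) \frac{1}{16832} + 18907 \cdot \frac{1}{33522} = - \frac{49265}{16832} + \frac{511}{906} = - \frac{18016469}{7624896}$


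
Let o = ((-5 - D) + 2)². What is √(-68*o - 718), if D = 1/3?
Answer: I*√13262/3 ≈ 38.387*I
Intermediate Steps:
D = ⅓ (D = 1*(⅓) = ⅓ ≈ 0.33333)
o = 100/9 (o = ((-5 - 1*⅓) + 2)² = ((-5 - ⅓) + 2)² = (-16/3 + 2)² = (-10/3)² = 100/9 ≈ 11.111)
√(-68*o - 718) = √(-68*100/9 - 718) = √(-6800/9 - 718) = √(-13262/9) = I*√13262/3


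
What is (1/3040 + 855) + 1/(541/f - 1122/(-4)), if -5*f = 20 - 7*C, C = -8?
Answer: 48379159253/56583520 ≈ 855.00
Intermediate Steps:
f = -76/5 (f = -(20 - 7*(-8))/5 = -(20 + 56)/5 = -⅕*76 = -76/5 ≈ -15.200)
(1/3040 + 855) + 1/(541/f - 1122/(-4)) = (1/3040 + 855) + 1/(541/(-76/5) - 1122/(-4)) = (1/3040 + 855) + 1/(541*(-5/76) - 1122*(-¼)) = 2599201/3040 + 1/(-2705/76 + 561/2) = 2599201/3040 + 1/(18613/76) = 2599201/3040 + 76/18613 = 48379159253/56583520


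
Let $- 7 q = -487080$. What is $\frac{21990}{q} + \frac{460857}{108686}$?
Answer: $\frac{4020071059}{882312948} \approx 4.5563$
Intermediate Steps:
$q = \frac{487080}{7}$ ($q = \left(- \frac{1}{7}\right) \left(-487080\right) = \frac{487080}{7} \approx 69583.0$)
$\frac{21990}{q} + \frac{460857}{108686} = \frac{21990}{\frac{487080}{7}} + \frac{460857}{108686} = 21990 \cdot \frac{7}{487080} + 460857 \cdot \frac{1}{108686} = \frac{5131}{16236} + \frac{460857}{108686} = \frac{4020071059}{882312948}$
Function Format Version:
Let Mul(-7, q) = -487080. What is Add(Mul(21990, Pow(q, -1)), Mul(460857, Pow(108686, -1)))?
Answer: Rational(4020071059, 882312948) ≈ 4.5563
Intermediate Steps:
q = Rational(487080, 7) (q = Mul(Rational(-1, 7), -487080) = Rational(487080, 7) ≈ 69583.)
Add(Mul(21990, Pow(q, -1)), Mul(460857, Pow(108686, -1))) = Add(Mul(21990, Pow(Rational(487080, 7), -1)), Mul(460857, Pow(108686, -1))) = Add(Mul(21990, Rational(7, 487080)), Mul(460857, Rational(1, 108686))) = Add(Rational(5131, 16236), Rational(460857, 108686)) = Rational(4020071059, 882312948)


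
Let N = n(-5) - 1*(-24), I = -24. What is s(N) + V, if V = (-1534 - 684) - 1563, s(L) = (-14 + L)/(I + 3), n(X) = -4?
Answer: -26469/7 ≈ -3781.3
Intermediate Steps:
N = 20 (N = -4 - 1*(-24) = -4 + 24 = 20)
s(L) = ⅔ - L/21 (s(L) = (-14 + L)/(-24 + 3) = (-14 + L)/(-21) = (-14 + L)*(-1/21) = ⅔ - L/21)
V = -3781 (V = -2218 - 1563 = -3781)
s(N) + V = (⅔ - 1/21*20) - 3781 = (⅔ - 20/21) - 3781 = -2/7 - 3781 = -26469/7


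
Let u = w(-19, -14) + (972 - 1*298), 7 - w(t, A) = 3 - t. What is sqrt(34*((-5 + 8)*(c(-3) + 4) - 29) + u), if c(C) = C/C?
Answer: sqrt(183) ≈ 13.528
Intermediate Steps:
c(C) = 1
w(t, A) = 4 + t (w(t, A) = 7 - (3 - t) = 7 + (-3 + t) = 4 + t)
u = 659 (u = (4 - 19) + (972 - 1*298) = -15 + (972 - 298) = -15 + 674 = 659)
sqrt(34*((-5 + 8)*(c(-3) + 4) - 29) + u) = sqrt(34*((-5 + 8)*(1 + 4) - 29) + 659) = sqrt(34*(3*5 - 29) + 659) = sqrt(34*(15 - 29) + 659) = sqrt(34*(-14) + 659) = sqrt(-476 + 659) = sqrt(183)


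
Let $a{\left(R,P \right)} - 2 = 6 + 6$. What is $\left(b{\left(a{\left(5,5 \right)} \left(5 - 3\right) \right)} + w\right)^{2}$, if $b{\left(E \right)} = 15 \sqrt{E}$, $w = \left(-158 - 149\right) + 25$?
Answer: $85824 - 16920 \sqrt{7} \approx 41058.0$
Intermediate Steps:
$a{\left(R,P \right)} = 14$ ($a{\left(R,P \right)} = 2 + \left(6 + 6\right) = 2 + 12 = 14$)
$w = -282$ ($w = -307 + 25 = -282$)
$\left(b{\left(a{\left(5,5 \right)} \left(5 - 3\right) \right)} + w\right)^{2} = \left(15 \sqrt{14 \left(5 - 3\right)} - 282\right)^{2} = \left(15 \sqrt{14 \cdot 2} - 282\right)^{2} = \left(15 \sqrt{28} - 282\right)^{2} = \left(15 \cdot 2 \sqrt{7} - 282\right)^{2} = \left(30 \sqrt{7} - 282\right)^{2} = \left(-282 + 30 \sqrt{7}\right)^{2}$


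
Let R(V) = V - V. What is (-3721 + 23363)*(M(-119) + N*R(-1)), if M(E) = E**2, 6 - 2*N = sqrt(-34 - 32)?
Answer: 278150362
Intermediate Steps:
R(V) = 0
N = 3 - I*sqrt(66)/2 (N = 3 - sqrt(-34 - 32)/2 = 3 - I*sqrt(66)/2 ≈ 3.0 - 4.062*I)
(-3721 + 23363)*(M(-119) + N*R(-1)) = (-3721 + 23363)*((-119)**2 + (3 - I*sqrt(66)/2)*0) = 19642*(14161 + 0) = 19642*14161 = 278150362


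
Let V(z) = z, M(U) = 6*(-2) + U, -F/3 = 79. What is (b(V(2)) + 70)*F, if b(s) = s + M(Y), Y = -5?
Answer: -13035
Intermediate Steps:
F = -237 (F = -3*79 = -237)
M(U) = -12 + U
b(s) = -17 + s (b(s) = s + (-12 - 5) = s - 17 = -17 + s)
(b(V(2)) + 70)*F = ((-17 + 2) + 70)*(-237) = (-15 + 70)*(-237) = 55*(-237) = -13035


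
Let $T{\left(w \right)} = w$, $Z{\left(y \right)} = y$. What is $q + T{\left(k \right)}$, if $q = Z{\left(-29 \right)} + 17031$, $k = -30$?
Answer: $16972$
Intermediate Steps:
$q = 17002$ ($q = -29 + 17031 = 17002$)
$q + T{\left(k \right)} = 17002 - 30 = 16972$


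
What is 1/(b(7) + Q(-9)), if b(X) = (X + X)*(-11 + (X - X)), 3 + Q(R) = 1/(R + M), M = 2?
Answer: -7/1100 ≈ -0.0063636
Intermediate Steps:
Q(R) = -3 + 1/(2 + R) (Q(R) = -3 + 1/(R + 2) = -3 + 1/(2 + R))
b(X) = -22*X (b(X) = (2*X)*(-11 + 0) = (2*X)*(-11) = -22*X)
1/(b(7) + Q(-9)) = 1/(-22*7 + (-5 - 3*(-9))/(2 - 9)) = 1/(-154 + (-5 + 27)/(-7)) = 1/(-154 - ⅐*22) = 1/(-154 - 22/7) = 1/(-1100/7) = -7/1100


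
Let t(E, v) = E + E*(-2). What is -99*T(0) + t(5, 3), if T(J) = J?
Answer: -5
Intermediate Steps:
t(E, v) = -E (t(E, v) = E - 2*E = -E)
-99*T(0) + t(5, 3) = -99*0 - 1*5 = 0 - 5 = -5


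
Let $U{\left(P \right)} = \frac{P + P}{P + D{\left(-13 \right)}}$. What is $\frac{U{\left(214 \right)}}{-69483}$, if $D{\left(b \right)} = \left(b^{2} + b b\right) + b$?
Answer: $- \frac{428}{37451337} \approx -1.1428 \cdot 10^{-5}$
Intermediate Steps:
$D{\left(b \right)} = b + 2 b^{2}$ ($D{\left(b \right)} = \left(b^{2} + b^{2}\right) + b = 2 b^{2} + b = b + 2 b^{2}$)
$U{\left(P \right)} = \frac{2 P}{325 + P}$ ($U{\left(P \right)} = \frac{P + P}{P - 13 \left(1 + 2 \left(-13\right)\right)} = \frac{2 P}{P - 13 \left(1 - 26\right)} = \frac{2 P}{P - -325} = \frac{2 P}{P + 325} = \frac{2 P}{325 + P}$)
$\frac{U{\left(214 \right)}}{-69483} = \frac{2 \cdot 214 \frac{1}{325 + 214}}{-69483} = 2 \cdot 214 \cdot \frac{1}{539} \left(- \frac{1}{69483}\right) = \frac{428}{539} \left(- \frac{1}{69483}\right) = - \frac{428}{37451337}$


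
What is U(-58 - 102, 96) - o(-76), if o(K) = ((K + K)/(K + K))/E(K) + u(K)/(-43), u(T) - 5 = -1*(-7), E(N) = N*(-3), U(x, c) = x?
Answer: -1565947/9804 ≈ -159.73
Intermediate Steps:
E(N) = -3*N
u(T) = 12 (u(T) = 5 - 1*(-7) = 5 + 7 = 12)
o(K) = -12/43 - 1/(3*K) (o(K) = ((K + K)/(K + K))/((-3*K)) + 12/(-43) = ((2*K)/((2*K)))*(-1/(3*K)) + 12*(-1/43) = ((2*K)*(1/(2*K)))*(-1/(3*K)) - 12/43 = 1*(-1/(3*K)) - 12/43 = -1/(3*K) - 12/43 = -12/43 - 1/(3*K))
U(-58 - 102, 96) - o(-76) = (-58 - 102) - (-43 - 36*(-76))/(129*(-76)) = -160 - (-1)*(-43 + 2736)/(129*76) = -160 - (-1)*2693/(129*76) = -160 - 1*(-2693/9804) = -160 + 2693/9804 = -1565947/9804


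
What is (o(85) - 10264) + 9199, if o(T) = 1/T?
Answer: -90524/85 ≈ -1065.0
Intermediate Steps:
(o(85) - 10264) + 9199 = (1/85 - 10264) + 9199 = -872439/85 + 9199 = -90524/85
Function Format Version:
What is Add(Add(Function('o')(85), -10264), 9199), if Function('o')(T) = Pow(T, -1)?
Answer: Rational(-90524, 85) ≈ -1065.0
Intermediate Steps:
Add(Add(Function('o')(85), -10264), 9199) = Add(Add(Pow(85, -1), -10264), 9199) = Add(Add(Rational(1, 85), -10264), 9199) = Add(Rational(-872439, 85), 9199) = Rational(-90524, 85)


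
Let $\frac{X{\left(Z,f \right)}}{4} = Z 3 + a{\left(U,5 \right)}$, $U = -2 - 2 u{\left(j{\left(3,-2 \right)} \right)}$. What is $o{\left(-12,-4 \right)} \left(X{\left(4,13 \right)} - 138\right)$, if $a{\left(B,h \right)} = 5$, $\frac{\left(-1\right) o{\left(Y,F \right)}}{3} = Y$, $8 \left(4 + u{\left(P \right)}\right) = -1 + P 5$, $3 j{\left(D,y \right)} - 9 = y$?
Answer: $-2520$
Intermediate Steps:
$j{\left(D,y \right)} = 3 + \frac{y}{3}$
$u{\left(P \right)} = - \frac{33}{8} + \frac{5 P}{8}$ ($u{\left(P \right)} = -4 + \frac{-1 + P 5}{8} = -4 + \frac{-1 + 5 P}{8} = -4 + \left(- \frac{1}{8} + \frac{5 P}{8}\right) = - \frac{33}{8} + \frac{5 P}{8}$)
$o{\left(Y,F \right)} = - 3 Y$
$U = \frac{10}{3}$ ($U = -2 - 2 \left(- \frac{33}{8} + \frac{5 \left(3 + \frac{1}{3} \left(-2\right)\right)}{8}\right) = -2 - 2 \left(- \frac{33}{8} + \frac{5 \left(3 - \frac{2}{3}\right)}{8}\right) = -2 - 2 \left(- \frac{33}{8} + \frac{5}{8} \cdot \frac{7}{3}\right) = -2 - 2 \left(- \frac{33}{8} + \frac{35}{24}\right) = -2 - - \frac{16}{3} = -2 + \frac{16}{3} = \frac{10}{3} \approx 3.3333$)
$X{\left(Z,f \right)} = 20 + 12 Z$ ($X{\left(Z,f \right)} = 4 \left(Z 3 + 5\right) = 4 \left(3 Z + 5\right) = 4 \left(5 + 3 Z\right) = 20 + 12 Z$)
$o{\left(-12,-4 \right)} \left(X{\left(4,13 \right)} - 138\right) = \left(-3\right) \left(-12\right) \left(\left(20 + 12 \cdot 4\right) - 138\right) = 36 \left(\left(20 + 48\right) - 138\right) = 36 \left(68 - 138\right) = 36 \left(-70\right) = -2520$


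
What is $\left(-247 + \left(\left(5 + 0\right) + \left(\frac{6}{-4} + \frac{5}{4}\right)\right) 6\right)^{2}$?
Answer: $\frac{190969}{4} \approx 47742.0$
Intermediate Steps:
$\left(-247 + \left(\left(5 + 0\right) + \left(\frac{6}{-4} + \frac{5}{4}\right)\right) 6\right)^{2} = \left(-247 + \left(5 + \left(6 \left(- \frac{1}{4}\right) + 5 \cdot \frac{1}{4}\right)\right) 6\right)^{2} = \left(-247 + \left(5 + \left(- \frac{3}{2} + \frac{5}{4}\right)\right) 6\right)^{2} = \left(-247 + \left(5 - \frac{1}{4}\right) 6\right)^{2} = \left(-247 + \frac{19}{4} \cdot 6\right)^{2} = \left(-247 + \frac{57}{2}\right)^{2} = \left(- \frac{437}{2}\right)^{2} = \frac{190969}{4}$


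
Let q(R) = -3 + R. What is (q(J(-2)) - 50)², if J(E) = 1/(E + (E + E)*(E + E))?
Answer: 549081/196 ≈ 2801.4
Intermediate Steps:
J(E) = 1/(E + 4*E²) (J(E) = 1/(E + (2*E)*(2*E)) = 1/(E + 4*E²))
(q(J(-2)) - 50)² = ((-3 + 1/((-2)*(1 + 4*(-2)))) - 50)² = ((-3 - 1/(2*(1 - 8))) - 50)² = ((-3 - ½/(-7)) - 50)² = ((-3 - ½*(-⅐)) - 50)² = ((-3 + 1/14) - 50)² = (-41/14 - 50)² = (-741/14)² = 549081/196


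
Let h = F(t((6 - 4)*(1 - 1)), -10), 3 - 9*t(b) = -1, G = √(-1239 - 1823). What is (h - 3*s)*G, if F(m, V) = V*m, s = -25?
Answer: 635*I*√3062/9 ≈ 3904.2*I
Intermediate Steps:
G = I*√3062 (G = √(-3062) = I*√3062 ≈ 55.335*I)
t(b) = 4/9 (t(b) = ⅓ - ⅑*(-1) = ⅓ + ⅑ = 4/9)
h = -40/9 (h = -10*4/9 = -40/9 ≈ -4.4444)
(h - 3*s)*G = (-40/9 - 3*(-25))*(I*√3062) = (-40/9 - 1*(-75))*(I*√3062) = (-40/9 + 75)*(I*√3062) = 635*(I*√3062)/9 = 635*I*√3062/9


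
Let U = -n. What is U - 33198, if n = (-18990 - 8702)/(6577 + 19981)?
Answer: -62974628/1897 ≈ -33197.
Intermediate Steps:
n = -1978/1897 (n = -27692/26558 = -27692*1/26558 = -1978/1897 ≈ -1.0427)
U = 1978/1897 (U = -1*(-1978/1897) = 1978/1897 ≈ 1.0427)
U - 33198 = 1978/1897 - 33198 = -62974628/1897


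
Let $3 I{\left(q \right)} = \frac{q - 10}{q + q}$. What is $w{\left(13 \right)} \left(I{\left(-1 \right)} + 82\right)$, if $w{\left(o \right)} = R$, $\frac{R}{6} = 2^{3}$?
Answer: $4024$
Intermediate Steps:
$R = 48$ ($R = 6 \cdot 2^{3} = 6 \cdot 8 = 48$)
$I{\left(q \right)} = \frac{-10 + q}{6 q}$ ($I{\left(q \right)} = \frac{\left(q - 10\right) \frac{1}{q + q}}{3} = \frac{\left(-10 + q\right) \frac{1}{2 q}}{3} = \frac{\frac{1}{2} \frac{1}{q} \left(-10 + q\right)}{3} = \frac{-10 + q}{6 q}$)
$w{\left(o \right)} = 48$
$w{\left(13 \right)} \left(I{\left(-1 \right)} + 82\right) = 48 \left(\frac{-10 - 1}{6 \left(-1\right)} + 82\right) = 48 \left(\frac{1}{6} \left(-1\right) \left(-11\right) + 82\right) = 48 \left(\frac{11}{6} + 82\right) = 48 \cdot \frac{503}{6} = 4024$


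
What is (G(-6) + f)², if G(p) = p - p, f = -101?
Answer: 10201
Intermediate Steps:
G(p) = 0
(G(-6) + f)² = (0 - 101)² = (-101)² = 10201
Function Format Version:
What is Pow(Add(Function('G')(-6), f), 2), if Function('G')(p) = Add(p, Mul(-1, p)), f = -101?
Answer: 10201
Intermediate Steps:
Function('G')(p) = 0
Pow(Add(Function('G')(-6), f), 2) = Pow(Add(0, -101), 2) = Pow(-101, 2) = 10201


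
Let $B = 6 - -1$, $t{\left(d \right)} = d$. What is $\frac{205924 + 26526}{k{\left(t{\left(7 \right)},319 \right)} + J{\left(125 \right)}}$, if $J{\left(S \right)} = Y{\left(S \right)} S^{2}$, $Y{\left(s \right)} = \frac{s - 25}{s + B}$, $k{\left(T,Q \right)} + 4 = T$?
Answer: $\frac{3835425}{195362} \approx 19.632$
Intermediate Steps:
$k{\left(T,Q \right)} = -4 + T$
$B = 7$ ($B = 6 + 1 = 7$)
$Y{\left(s \right)} = \frac{-25 + s}{7 + s}$ ($Y{\left(s \right)} = \frac{s - 25}{s + 7} = \frac{-25 + s}{7 + s}$)
$J{\left(S \right)} = \frac{S^{2} \left(-25 + S\right)}{7 + S}$ ($J{\left(S \right)} = \frac{-25 + S}{7 + S} S^{2} = \frac{S^{2} \left(-25 + S\right)}{7 + S}$)
$\frac{205924 + 26526}{k{\left(t{\left(7 \right)},319 \right)} + J{\left(125 \right)}} = \frac{205924 + 26526}{\left(-4 + 7\right) + \frac{125^{2} \left(-25 + 125\right)}{7 + 125}} = \frac{232450}{3 + 15625 \cdot \frac{1}{132} \cdot 100} = \frac{232450}{3 + \frac{390625}{33}} = \frac{232450}{\frac{390724}{33}} = 232450 \cdot \frac{33}{390724} = \frac{3835425}{195362}$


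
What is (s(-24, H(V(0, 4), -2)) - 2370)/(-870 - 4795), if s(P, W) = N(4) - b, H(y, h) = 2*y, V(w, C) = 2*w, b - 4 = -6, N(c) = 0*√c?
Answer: 2368/5665 ≈ 0.41801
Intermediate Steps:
N(c) = 0
b = -2 (b = 4 - 6 = -2)
s(P, W) = 2 (s(P, W) = 0 - 1*(-2) = 0 + 2 = 2)
(s(-24, H(V(0, 4), -2)) - 2370)/(-870 - 4795) = (2 - 2370)/(-870 - 4795) = -2368/(-5665) = -2368*(-1/5665) = 2368/5665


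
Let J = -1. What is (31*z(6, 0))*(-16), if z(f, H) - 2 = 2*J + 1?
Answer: -496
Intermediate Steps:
z(f, H) = 1 (z(f, H) = 2 + (2*(-1) + 1) = 2 + (-2 + 1) = 2 - 1 = 1)
(31*z(6, 0))*(-16) = (31*1)*(-16) = 31*(-16) = -496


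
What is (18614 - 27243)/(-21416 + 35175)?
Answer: -8629/13759 ≈ -0.62715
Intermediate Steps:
(18614 - 27243)/(-21416 + 35175) = -8629/13759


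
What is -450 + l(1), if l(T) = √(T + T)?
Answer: -450 + √2 ≈ -448.59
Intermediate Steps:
l(T) = √2*√T (l(T) = √(2*T) = √2*√T)
-450 + l(1) = -450 + √2*√1 = -450 + √2*1 = -450 + √2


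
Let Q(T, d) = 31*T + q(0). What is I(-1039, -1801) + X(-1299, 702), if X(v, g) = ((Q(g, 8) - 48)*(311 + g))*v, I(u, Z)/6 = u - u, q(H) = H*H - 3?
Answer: -28569222657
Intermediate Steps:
q(H) = -3 + H² (q(H) = H² - 3 = -3 + H²)
I(u, Z) = 0 (I(u, Z) = 6*(u - u) = 6*0 = 0)
Q(T, d) = -3 + 31*T (Q(T, d) = 31*T + (-3 + 0²) = 31*T + (-3 + 0) = 31*T - 3 = -3 + 31*T)
X(v, g) = v*(-51 + 31*g)*(311 + g) (X(v, g) = (((-3 + 31*g) - 48)*(311 + g))*v = ((-51 + 31*g)*(311 + g))*v = v*(-51 + 31*g)*(311 + g))
I(-1039, -1801) + X(-1299, 702) = 0 - 1299*(-15861 + 31*702² + 9590*702) = 0 - 1299*(-15861 + 31*492804 + 6732180) = 0 - 1299*(-15861 + 15276924 + 6732180) = 0 - 1299*21993243 = 0 - 28569222657 = -28569222657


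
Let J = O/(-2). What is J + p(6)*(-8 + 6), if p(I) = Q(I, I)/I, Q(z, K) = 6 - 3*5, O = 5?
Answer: 1/2 ≈ 0.50000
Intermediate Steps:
Q(z, K) = -9 (Q(z, K) = 6 - 15 = -9)
p(I) = -9/I
J = -5/2 (J = 5/(-2) = 5*(-1/2) = -5/2 ≈ -2.5000)
J + p(6)*(-8 + 6) = -5/2 + (-9/6)*(-8 + 6) = -5/2 - 9*1/6*(-2) = -5/2 - 3/2*(-2) = -5/2 + 3 = 1/2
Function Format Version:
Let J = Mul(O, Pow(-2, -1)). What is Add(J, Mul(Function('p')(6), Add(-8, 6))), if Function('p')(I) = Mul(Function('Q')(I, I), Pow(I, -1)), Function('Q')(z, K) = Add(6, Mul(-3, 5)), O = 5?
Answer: Rational(1, 2) ≈ 0.50000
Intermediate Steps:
Function('Q')(z, K) = -9 (Function('Q')(z, K) = Add(6, -15) = -9)
Function('p')(I) = Mul(-9, Pow(I, -1))
J = Rational(-5, 2) (J = Mul(5, Pow(-2, -1)) = Mul(5, Rational(-1, 2)) = Rational(-5, 2) ≈ -2.5000)
Add(J, Mul(Function('p')(6), Add(-8, 6))) = Add(Rational(-5, 2), Mul(Mul(-9, Pow(6, -1)), Add(-8, 6))) = Add(Rational(-5, 2), Mul(Mul(-9, Rational(1, 6)), -2)) = Add(Rational(-5, 2), Mul(Rational(-3, 2), -2)) = Add(Rational(-5, 2), 3) = Rational(1, 2)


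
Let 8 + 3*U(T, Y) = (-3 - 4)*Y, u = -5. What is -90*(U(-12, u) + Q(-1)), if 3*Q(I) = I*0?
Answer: -810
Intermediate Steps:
Q(I) = 0 (Q(I) = (I*0)/3 = (1/3)*0 = 0)
U(T, Y) = -8/3 - 7*Y/3 (U(T, Y) = -8/3 + ((-3 - 4)*Y)/3 = -8/3 + (-7*Y)/3 = -8/3 - 7*Y/3)
-90*(U(-12, u) + Q(-1)) = -90*((-8/3 - 7/3*(-5)) + 0) = -90*((-8/3 + 35/3) + 0) = -90*(9 + 0) = -90*9 = -810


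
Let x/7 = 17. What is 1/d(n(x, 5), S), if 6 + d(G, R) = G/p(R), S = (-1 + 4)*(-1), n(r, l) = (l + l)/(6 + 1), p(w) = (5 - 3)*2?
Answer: -14/79 ≈ -0.17722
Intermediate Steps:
p(w) = 4 (p(w) = 2*2 = 4)
x = 119 (x = 7*17 = 119)
n(r, l) = 2*l/7 (n(r, l) = (2*l)/7 = (2*l)*(⅐) = 2*l/7)
S = -3 (S = 3*(-1) = -3)
d(G, R) = -6 + G/4
1/d(n(x, 5), S) = 1/(-6 + ((2/7)*5)/4) = 1/(-6 + (¼)*(10/7)) = 1/(-6 + 5/14) = 1/(-79/14) = -14/79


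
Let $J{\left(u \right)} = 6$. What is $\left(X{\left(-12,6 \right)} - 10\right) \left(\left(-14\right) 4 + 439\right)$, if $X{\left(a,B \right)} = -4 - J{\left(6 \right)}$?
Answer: $-7660$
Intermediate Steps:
$X{\left(a,B \right)} = -10$ ($X{\left(a,B \right)} = -4 - 6 = -10$)
$\left(X{\left(-12,6 \right)} - 10\right) \left(\left(-14\right) 4 + 439\right) = \left(-10 - 10\right) \left(\left(-14\right) 4 + 439\right) = - 20 \left(-56 + 439\right) = \left(-20\right) 383 = -7660$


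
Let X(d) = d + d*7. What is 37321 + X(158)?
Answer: 38585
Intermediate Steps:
X(d) = 8*d (X(d) = d + 7*d = 8*d)
37321 + X(158) = 37321 + 8*158 = 37321 + 1264 = 38585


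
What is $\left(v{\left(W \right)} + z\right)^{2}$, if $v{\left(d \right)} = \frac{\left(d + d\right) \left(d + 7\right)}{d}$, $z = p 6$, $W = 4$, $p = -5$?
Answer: $64$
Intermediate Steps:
$z = -30$ ($z = \left(-5\right) 6 = -30$)
$v{\left(d \right)} = 14 + 2 d$ ($v{\left(d \right)} = \frac{2 d \left(7 + d\right)}{d} = 14 + 2 d$)
$\left(v{\left(W \right)} + z\right)^{2} = \left(\left(14 + 2 \cdot 4\right) - 30\right)^{2} = \left(\left(14 + 8\right) - 30\right)^{2} = \left(22 - 30\right)^{2} = \left(-8\right)^{2} = 64$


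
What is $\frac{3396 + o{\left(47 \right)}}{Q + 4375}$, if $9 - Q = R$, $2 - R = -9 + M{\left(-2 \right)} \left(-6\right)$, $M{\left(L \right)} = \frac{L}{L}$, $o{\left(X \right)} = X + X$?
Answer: $\frac{3490}{4367} \approx 0.79918$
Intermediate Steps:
$o{\left(X \right)} = 2 X$
$M{\left(L \right)} = 1$
$R = 17$ ($R = 2 - \left(-9 + 1 \left(-6\right)\right) = 2 - \left(-9 - 6\right) = 2 - -15 = 2 + 15 = 17$)
$Q = -8$ ($Q = 9 - 17 = -8$)
$\frac{3396 + o{\left(47 \right)}}{Q + 4375} = \frac{3396 + 2 \cdot 47}{-8 + 4375} = \frac{3396 + 94}{4367} = 3490 \cdot \frac{1}{4367} = \frac{3490}{4367}$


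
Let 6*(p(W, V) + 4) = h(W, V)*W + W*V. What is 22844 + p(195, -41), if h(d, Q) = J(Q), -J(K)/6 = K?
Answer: 59005/2 ≈ 29503.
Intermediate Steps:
J(K) = -6*K
h(d, Q) = -6*Q
p(W, V) = -4 - 5*V*W/6 (p(W, V) = -4 + ((-6*V)*W + W*V)/6 = -4 + (-6*V*W + V*W)/6 = -4 + (-5*V*W)/6 = -4 - 5*V*W/6)
22844 + p(195, -41) = 22844 + (-4 - ⅚*(-41)*195) = 22844 + (-4 + 13325/2) = 22844 + 13317/2 = 59005/2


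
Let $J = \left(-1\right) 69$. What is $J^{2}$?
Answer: $4761$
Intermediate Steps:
$J = -69$
$J^{2} = \left(-69\right)^{2} = 4761$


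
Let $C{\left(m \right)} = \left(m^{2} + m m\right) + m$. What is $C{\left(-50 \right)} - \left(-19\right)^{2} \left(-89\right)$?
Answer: $37079$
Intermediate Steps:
$C{\left(m \right)} = m + 2 m^{2}$ ($C{\left(m \right)} = \left(m^{2} + m^{2}\right) + m = 2 m^{2} + m = m + 2 m^{2}$)
$C{\left(-50 \right)} - \left(-19\right)^{2} \left(-89\right) = - 50 \left(1 + 2 \left(-50\right)\right) - \left(-19\right)^{2} \left(-89\right) = - 50 \left(1 - 100\right) - 361 \left(-89\right) = \left(-50\right) \left(-99\right) - -32129 = 4950 + 32129 = 37079$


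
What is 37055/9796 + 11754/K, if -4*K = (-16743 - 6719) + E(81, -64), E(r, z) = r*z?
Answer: 761023133/140308108 ≈ 5.4239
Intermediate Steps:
K = 14323/2 (K = -((-16743 - 6719) + 81*(-64))/4 = -(-23462 - 5184)/4 = -1/4*(-28646) = 14323/2 ≈ 7161.5)
37055/9796 + 11754/K = 37055/9796 + 11754/(14323/2) = 37055*(1/9796) + 11754*(2/14323) = 37055/9796 + 23508/14323 = 761023133/140308108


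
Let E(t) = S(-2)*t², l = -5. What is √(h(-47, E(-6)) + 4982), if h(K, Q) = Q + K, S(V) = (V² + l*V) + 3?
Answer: 43*√3 ≈ 74.478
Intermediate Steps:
S(V) = 3 + V² - 5*V (S(V) = (V² - 5*V) + 3 = 3 + V² - 5*V)
E(t) = 17*t² (E(t) = (3 + (-2)² - 5*(-2))*t² = (3 + 4 + 10)*t² = 17*t²)
h(K, Q) = K + Q
√(h(-47, E(-6)) + 4982) = √((-47 + 17*(-6)²) + 4982) = √((-47 + 17*36) + 4982) = √((-47 + 612) + 4982) = √(565 + 4982) = √5547 = 43*√3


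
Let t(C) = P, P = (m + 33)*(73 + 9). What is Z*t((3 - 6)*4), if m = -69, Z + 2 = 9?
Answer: -20664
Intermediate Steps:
Z = 7 (Z = -2 + 9 = 7)
P = -2952 (P = (-69 + 33)*(73 + 9) = -36*82 = -2952)
t(C) = -2952
Z*t((3 - 6)*4) = 7*(-2952) = -20664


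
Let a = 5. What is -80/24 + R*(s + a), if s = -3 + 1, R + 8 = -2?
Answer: -100/3 ≈ -33.333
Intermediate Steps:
R = -10 (R = -8 - 2 = -10)
s = -2
-80/24 + R*(s + a) = -80/24 - 10*(-2 + 5) = -80*1/24 - 10*3 = -10/3 - 30 = -100/3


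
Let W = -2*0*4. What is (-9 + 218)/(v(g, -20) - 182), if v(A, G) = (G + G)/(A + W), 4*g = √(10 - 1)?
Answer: -627/706 ≈ -0.88810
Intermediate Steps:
W = 0 (W = 0*4 = 0)
g = ¾ (g = √(10 - 1)/4 = √9/4 = (¼)*3 = ¾ ≈ 0.75000)
v(A, G) = 2*G/A (v(A, G) = (G + G)/(A + 0) = (2*G)/A = 2*G/A)
(-9 + 218)/(v(g, -20) - 182) = (-9 + 218)/(2*(-20)/(¾) - 182) = 209/(2*(-20)*(4/3) - 182) = 209/(-160/3 - 182) = 209/(-706/3) = 209*(-3/706) = -627/706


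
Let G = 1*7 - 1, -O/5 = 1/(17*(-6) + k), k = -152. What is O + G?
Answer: 1529/254 ≈ 6.0197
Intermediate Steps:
O = 5/254 (O = -5/(17*(-6) - 152) = -5/(-102 - 152) = -5/(-254) = -5*(-1/254) = 5/254 ≈ 0.019685)
G = 6 (G = 7 - 1 = 6)
O + G = 5/254 + 6 = 1529/254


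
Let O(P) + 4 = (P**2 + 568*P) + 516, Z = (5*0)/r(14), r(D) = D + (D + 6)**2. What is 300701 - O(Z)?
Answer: 300189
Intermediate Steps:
r(D) = D + (6 + D)**2
Z = 0 (Z = (5*0)/(14 + (6 + 14)**2) = 0/(14 + 20**2) = 0/(14 + 400) = 0/414 = 0*(1/414) = 0)
O(P) = 512 + P**2 + 568*P (O(P) = -4 + ((P**2 + 568*P) + 516) = -4 + (516 + P**2 + 568*P) = 512 + P**2 + 568*P)
300701 - O(Z) = 300701 - (512 + 0**2 + 568*0) = 300701 - (512 + 0 + 0) = 300701 - 1*512 = 300701 - 512 = 300189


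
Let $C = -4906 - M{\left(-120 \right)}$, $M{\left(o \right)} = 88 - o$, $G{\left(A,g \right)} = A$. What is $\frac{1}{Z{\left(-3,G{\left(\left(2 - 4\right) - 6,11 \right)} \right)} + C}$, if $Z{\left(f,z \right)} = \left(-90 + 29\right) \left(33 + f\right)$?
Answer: $- \frac{1}{6944} \approx -0.00014401$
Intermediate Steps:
$Z{\left(f,z \right)} = -2013 - 61 f$ ($Z{\left(f,z \right)} = - 61 \left(33 + f\right) = -2013 - 61 f$)
$C = -5114$ ($C = -4906 - \left(88 - -120\right) = -4906 - \left(88 + 120\right) = -4906 - 208 = -5114$)
$\frac{1}{Z{\left(-3,G{\left(\left(2 - 4\right) - 6,11 \right)} \right)} + C} = \frac{1}{\left(-2013 - -183\right) - 5114} = \frac{1}{\left(-2013 + 183\right) - 5114} = \frac{1}{-1830 - 5114} = \frac{1}{-6944} = - \frac{1}{6944}$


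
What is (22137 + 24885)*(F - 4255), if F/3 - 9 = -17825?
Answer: -2713310466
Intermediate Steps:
F = -53448 (F = 27 + 3*(-17825) = 27 - 53475 = -53448)
(22137 + 24885)*(F - 4255) = (22137 + 24885)*(-53448 - 4255) = 47022*(-57703) = -2713310466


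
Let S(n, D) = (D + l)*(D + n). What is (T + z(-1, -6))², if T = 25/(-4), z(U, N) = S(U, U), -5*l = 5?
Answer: 81/16 ≈ 5.0625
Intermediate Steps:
l = -1 (l = -⅕*5 = -1)
S(n, D) = (-1 + D)*(D + n) (S(n, D) = (D - 1)*(D + n) = (-1 + D)*(D + n))
z(U, N) = -2*U + 2*U² (z(U, N) = U² - U - U + U*U = U² - U - U + U² = -2*U + 2*U²)
T = -25/4 (T = 25*(-¼) = -25/4 ≈ -6.2500)
(T + z(-1, -6))² = (-25/4 + 2*(-1)*(-1 - 1))² = (-25/4 + 2*(-1)*(-2))² = (-25/4 + 4)² = (-9/4)² = 81/16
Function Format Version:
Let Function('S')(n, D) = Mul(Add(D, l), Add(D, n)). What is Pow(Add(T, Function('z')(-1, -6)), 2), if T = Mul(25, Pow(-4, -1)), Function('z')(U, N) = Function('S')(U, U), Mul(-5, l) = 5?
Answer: Rational(81, 16) ≈ 5.0625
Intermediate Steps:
l = -1 (l = Mul(Rational(-1, 5), 5) = -1)
Function('S')(n, D) = Mul(Add(-1, D), Add(D, n)) (Function('S')(n, D) = Mul(Add(D, -1), Add(D, n)) = Mul(Add(-1, D), Add(D, n)))
Function('z')(U, N) = Add(Mul(-2, U), Mul(2, Pow(U, 2))) (Function('z')(U, N) = Add(Pow(U, 2), Mul(-1, U), Mul(-1, U), Mul(U, U)) = Add(Pow(U, 2), Mul(-1, U), Mul(-1, U), Pow(U, 2)) = Add(Mul(-2, U), Mul(2, Pow(U, 2))))
T = Rational(-25, 4) (T = Mul(25, Rational(-1, 4)) = Rational(-25, 4) ≈ -6.2500)
Pow(Add(T, Function('z')(-1, -6)), 2) = Pow(Add(Rational(-25, 4), Mul(2, -1, Add(-1, -1))), 2) = Pow(Add(Rational(-25, 4), Mul(2, -1, -2)), 2) = Pow(Add(Rational(-25, 4), 4), 2) = Pow(Rational(-9, 4), 2) = Rational(81, 16)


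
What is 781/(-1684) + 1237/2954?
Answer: -111983/2487268 ≈ -0.045022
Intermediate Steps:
781/(-1684) + 1237/2954 = 781*(-1/1684) + 1237*(1/2954) = -781/1684 + 1237/2954 = -111983/2487268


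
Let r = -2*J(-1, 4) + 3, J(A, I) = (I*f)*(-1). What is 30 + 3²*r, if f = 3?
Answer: 273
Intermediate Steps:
J(A, I) = -3*I (J(A, I) = (I*3)*(-1) = (3*I)*(-1) = -3*I)
r = 27 (r = -(-6)*4 + 3 = -2*(-12) + 3 = 24 + 3 = 27)
30 + 3²*r = 30 + 3²*27 = 30 + 9*27 = 30 + 243 = 273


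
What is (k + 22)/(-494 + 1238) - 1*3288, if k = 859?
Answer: -2445391/744 ≈ -3286.8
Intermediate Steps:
(k + 22)/(-494 + 1238) - 1*3288 = (859 + 22)/(-494 + 1238) - 1*3288 = 881/744 - 3288 = -2445391/744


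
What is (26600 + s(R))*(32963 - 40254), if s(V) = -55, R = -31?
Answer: -193539595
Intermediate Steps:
(26600 + s(R))*(32963 - 40254) = (26600 - 55)*(32963 - 40254) = 26545*(-7291) = -193539595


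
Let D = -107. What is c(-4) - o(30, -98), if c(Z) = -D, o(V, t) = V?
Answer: 77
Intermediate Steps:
c(Z) = 107 (c(Z) = -1*(-107) = 107)
c(-4) - o(30, -98) = 107 - 1*30 = 107 - 30 = 77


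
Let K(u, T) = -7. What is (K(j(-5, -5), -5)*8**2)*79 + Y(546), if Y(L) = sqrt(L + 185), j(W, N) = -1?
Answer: -35392 + sqrt(731) ≈ -35365.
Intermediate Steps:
Y(L) = sqrt(185 + L)
(K(j(-5, -5), -5)*8**2)*79 + Y(546) = -7*8**2*79 + sqrt(185 + 546) = -7*64*79 + sqrt(731) = -448*79 + sqrt(731) = -35392 + sqrt(731)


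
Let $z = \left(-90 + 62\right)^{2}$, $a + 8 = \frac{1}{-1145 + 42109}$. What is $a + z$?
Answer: $\frac{31788065}{40964} \approx 776.0$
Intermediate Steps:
$a = - \frac{327711}{40964}$ ($a = -8 + \frac{1}{-1145 + 42109} = -8 + \frac{1}{40964} = - \frac{327711}{40964} \approx -8.0$)
$z = 784$ ($z = \left(-28\right)^{2} = 784$)
$a + z = - \frac{327711}{40964} + 784 = \frac{31788065}{40964}$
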